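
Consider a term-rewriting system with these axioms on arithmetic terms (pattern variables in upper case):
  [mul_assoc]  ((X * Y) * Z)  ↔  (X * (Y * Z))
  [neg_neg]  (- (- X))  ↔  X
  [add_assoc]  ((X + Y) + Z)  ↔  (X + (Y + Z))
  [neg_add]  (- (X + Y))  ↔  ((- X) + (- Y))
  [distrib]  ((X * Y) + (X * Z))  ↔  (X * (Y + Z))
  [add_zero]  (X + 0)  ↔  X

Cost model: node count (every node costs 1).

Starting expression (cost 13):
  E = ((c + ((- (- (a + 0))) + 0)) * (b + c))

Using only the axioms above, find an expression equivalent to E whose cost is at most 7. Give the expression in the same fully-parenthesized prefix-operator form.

((c + a) * (b + c))   [cost 7]

step 1: add_zero (→) rewrites (a + 0) into a, now ((c + ((- (- a)) + 0)) * (b + c))
step 2: neg_neg (→) rewrites (- (- a)) into a, now ((c + (a + 0)) * (b + c))
step 3: add_zero (→) rewrites (a + 0) into a, reaching cost 7 (bound 7)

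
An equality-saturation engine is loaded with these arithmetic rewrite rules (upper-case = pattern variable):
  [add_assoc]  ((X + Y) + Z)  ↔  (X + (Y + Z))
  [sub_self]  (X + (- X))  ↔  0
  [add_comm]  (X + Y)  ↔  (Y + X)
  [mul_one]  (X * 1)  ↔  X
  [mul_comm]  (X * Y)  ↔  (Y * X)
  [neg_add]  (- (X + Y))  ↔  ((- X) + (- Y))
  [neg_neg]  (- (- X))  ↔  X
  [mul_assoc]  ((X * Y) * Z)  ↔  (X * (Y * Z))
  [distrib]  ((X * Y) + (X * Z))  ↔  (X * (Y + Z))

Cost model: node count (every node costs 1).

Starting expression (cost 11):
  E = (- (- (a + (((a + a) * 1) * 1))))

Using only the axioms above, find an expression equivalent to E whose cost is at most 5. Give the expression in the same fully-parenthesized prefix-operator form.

1. [mul_one →] (((a + a) * 1) * 1)  →  ((a + a) * 1);  E = (- (- (a + ((a + a) * 1))))
2. [mul_one →] ((a + a) * 1)  →  (a + a);  E = (- (- (a + (a + a))))
3. [neg_neg →] (- (- (a + (a + a))))  →  (a + (a + a));  cost 5 ≤ 5, done

(a + (a + a))   [cost 5]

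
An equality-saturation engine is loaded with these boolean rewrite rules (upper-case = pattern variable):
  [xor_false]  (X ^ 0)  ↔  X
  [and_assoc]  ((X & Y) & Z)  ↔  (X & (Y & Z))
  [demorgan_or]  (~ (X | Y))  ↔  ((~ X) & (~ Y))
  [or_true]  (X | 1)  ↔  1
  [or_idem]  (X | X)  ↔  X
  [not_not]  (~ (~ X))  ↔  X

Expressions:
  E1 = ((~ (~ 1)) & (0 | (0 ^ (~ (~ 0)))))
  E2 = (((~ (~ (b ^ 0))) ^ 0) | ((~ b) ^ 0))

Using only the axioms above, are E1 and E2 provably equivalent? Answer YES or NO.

The axioms are sound identities: if E1 ↔* E2 then E1 and E2 evaluate identically under any assignment.
Under b=0: E1 evaluates to 0, E2 to 1. Distinct ⇒ no rewrite sequence connects them.

NO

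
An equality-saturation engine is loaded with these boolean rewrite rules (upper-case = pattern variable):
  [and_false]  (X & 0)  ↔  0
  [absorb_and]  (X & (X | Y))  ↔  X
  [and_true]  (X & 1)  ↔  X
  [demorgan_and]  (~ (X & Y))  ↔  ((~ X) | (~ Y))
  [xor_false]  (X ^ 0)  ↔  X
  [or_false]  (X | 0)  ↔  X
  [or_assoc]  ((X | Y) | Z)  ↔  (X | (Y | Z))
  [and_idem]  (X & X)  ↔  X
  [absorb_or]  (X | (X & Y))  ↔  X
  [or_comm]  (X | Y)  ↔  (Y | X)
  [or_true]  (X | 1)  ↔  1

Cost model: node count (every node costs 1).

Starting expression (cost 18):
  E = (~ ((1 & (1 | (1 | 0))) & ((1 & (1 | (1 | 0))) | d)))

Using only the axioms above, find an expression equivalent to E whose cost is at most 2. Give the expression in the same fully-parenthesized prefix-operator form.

(~ 1)   [cost 2]

1. [absorb_and →] ((1 & (1 | (1 | 0))) & ((1 & (1 | (1 | 0))) | d))  →  (1 & (1 | (1 | 0)));  E = (~ (1 & (1 | (1 | 0))))
2. [or_false →] (1 | 0)  →  1;  E = (~ (1 & (1 | 1)))
3. [absorb_and →] (1 & (1 | 1))  →  1;  cost 2 ≤ 2, done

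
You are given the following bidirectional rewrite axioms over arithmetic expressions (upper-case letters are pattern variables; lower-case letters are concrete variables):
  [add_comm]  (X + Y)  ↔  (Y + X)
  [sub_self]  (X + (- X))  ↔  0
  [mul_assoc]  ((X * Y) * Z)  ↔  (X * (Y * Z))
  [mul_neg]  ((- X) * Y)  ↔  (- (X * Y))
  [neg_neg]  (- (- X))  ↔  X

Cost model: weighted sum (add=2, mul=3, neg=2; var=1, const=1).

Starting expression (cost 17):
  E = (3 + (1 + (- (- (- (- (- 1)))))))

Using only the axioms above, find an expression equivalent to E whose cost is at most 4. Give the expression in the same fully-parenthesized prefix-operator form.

step 1: neg_neg (→) rewrites (- (- (- 1))) into (- 1), now (3 + (1 + (- (- (- 1)))))
step 2: neg_neg (→) rewrites (- (- 1)) into 1, now (3 + (1 + (- 1)))
step 3: sub_self (→) rewrites (1 + (- 1)) into 0, reaching cost 4 (bound 4)

(3 + 0)   [cost 4]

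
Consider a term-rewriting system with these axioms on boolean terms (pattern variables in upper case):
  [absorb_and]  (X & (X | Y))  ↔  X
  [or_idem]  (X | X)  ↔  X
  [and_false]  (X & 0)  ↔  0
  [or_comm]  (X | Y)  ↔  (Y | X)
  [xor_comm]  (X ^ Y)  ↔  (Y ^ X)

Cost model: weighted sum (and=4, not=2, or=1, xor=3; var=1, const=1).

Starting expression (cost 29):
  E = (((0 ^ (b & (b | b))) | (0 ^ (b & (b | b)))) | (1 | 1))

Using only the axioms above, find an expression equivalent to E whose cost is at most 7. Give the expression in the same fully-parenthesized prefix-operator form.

((0 ^ b) | 1)   [cost 7]

(1) (1 | 1)  =[or_idem →]=  1    ⊢ (((0 ^ (b & (b | b))) | (0 ^ (b & (b | b)))) | 1)
(2) ((0 ^ (b & (b | b))) | (0 ^ (b & (b | b))))  =[or_idem →]=  (0 ^ (b & (b | b)))    ⊢ ((0 ^ (b & (b | b))) | 1)
(3) (b & (b | b))  =[absorb_and →]=  b    ⊢ cost 7, within 7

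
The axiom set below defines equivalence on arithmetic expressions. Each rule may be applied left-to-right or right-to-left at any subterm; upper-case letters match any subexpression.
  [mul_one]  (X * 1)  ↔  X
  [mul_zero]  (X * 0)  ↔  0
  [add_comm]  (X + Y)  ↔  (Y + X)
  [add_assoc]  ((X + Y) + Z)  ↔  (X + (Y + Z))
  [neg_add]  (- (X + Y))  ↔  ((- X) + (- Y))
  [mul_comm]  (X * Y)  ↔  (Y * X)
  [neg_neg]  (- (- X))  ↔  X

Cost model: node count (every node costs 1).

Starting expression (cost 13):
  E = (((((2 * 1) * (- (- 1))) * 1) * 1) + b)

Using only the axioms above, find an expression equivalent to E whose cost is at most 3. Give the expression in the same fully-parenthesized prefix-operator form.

(2 + b)   [cost 3]

step 1: neg_neg (→) rewrites (- (- 1)) into 1, now (((((2 * 1) * 1) * 1) * 1) + b)
step 2: mul_one (→) rewrites (((2 * 1) * 1) * 1) into ((2 * 1) * 1), now ((((2 * 1) * 1) * 1) + b)
step 3: mul_one (→) rewrites (2 * 1) into 2, now (((2 * 1) * 1) + b)
step 4: mul_one (→) rewrites ((2 * 1) * 1) into (2 * 1), now ((2 * 1) + b)
step 5: mul_one (→) rewrites (2 * 1) into 2, reaching cost 3 (bound 3)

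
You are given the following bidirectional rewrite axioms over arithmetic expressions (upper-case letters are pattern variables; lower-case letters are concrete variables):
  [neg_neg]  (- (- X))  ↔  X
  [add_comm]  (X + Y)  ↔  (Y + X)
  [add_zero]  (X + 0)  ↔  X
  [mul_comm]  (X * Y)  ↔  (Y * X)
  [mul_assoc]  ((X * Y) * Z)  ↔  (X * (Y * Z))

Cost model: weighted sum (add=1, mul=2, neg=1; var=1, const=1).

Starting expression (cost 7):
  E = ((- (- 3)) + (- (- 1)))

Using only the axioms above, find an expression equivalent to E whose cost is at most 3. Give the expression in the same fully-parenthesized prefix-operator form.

(3 + 1)   [cost 3]

(1) (- (- 3))  =[neg_neg →]=  3    ⊢ (3 + (- (- 1)))
(2) (- (- 1))  =[neg_neg →]=  1    ⊢ cost 3, within 3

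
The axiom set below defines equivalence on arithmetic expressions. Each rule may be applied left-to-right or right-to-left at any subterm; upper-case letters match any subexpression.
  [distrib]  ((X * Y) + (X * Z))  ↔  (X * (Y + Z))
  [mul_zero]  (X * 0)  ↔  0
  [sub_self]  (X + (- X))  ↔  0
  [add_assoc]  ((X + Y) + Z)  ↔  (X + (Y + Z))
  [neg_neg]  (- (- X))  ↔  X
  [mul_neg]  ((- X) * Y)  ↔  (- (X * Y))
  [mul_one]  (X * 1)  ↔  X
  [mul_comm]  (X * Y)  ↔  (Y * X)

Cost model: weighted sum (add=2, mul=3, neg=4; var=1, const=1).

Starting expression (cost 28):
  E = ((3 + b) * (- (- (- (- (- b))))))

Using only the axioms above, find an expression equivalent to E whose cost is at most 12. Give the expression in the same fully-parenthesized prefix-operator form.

((- b) * (3 + b))   [cost 12]

step 1: neg_neg (→) rewrites (- (- b)) into b, now ((3 + b) * (- (- (- b))))
step 2: mul_comm (→) rewrites ((3 + b) * (- (- (- b)))) into ((- (- (- b))) * (3 + b))
step 3: neg_neg (→) rewrites (- (- b)) into b, reaching cost 12 (bound 12)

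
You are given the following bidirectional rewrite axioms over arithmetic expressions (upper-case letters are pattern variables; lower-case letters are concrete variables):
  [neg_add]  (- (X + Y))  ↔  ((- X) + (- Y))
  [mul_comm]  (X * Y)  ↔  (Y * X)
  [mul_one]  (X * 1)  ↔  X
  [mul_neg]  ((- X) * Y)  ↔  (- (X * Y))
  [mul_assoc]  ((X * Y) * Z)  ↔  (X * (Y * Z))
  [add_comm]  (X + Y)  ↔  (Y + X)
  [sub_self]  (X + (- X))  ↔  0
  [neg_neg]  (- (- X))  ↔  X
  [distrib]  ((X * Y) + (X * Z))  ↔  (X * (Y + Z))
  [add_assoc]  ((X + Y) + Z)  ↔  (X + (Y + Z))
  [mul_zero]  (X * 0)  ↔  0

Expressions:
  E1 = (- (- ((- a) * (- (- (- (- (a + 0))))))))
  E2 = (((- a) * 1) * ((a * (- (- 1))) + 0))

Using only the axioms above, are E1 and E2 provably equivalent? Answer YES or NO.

1. [neg_neg →] (- (- (- (a + 0))))  →  (- (a + 0));  E1 = (- (- ((- a) * (- (- (a + 0))))))
2. [neg_neg →] (- (- ((- a) * (- (- (a + 0))))))  →  ((- a) * (- (- (a + 0))))
3. [neg_neg →] (- (- (a + 0)))  →  (a + 0);  E1 = ((- a) * (a + 0))
4. [mul_one ←] (- a)  →  ((- a) * 1);  E1 = (((- a) * 1) * (a + 0))
5. [mul_one ←] a  →  (a * 1);  E1 = (((- a) * 1) * ((a * 1) + 0))
6. [neg_neg ←] 1  →  (- (- 1));  this is E2

YES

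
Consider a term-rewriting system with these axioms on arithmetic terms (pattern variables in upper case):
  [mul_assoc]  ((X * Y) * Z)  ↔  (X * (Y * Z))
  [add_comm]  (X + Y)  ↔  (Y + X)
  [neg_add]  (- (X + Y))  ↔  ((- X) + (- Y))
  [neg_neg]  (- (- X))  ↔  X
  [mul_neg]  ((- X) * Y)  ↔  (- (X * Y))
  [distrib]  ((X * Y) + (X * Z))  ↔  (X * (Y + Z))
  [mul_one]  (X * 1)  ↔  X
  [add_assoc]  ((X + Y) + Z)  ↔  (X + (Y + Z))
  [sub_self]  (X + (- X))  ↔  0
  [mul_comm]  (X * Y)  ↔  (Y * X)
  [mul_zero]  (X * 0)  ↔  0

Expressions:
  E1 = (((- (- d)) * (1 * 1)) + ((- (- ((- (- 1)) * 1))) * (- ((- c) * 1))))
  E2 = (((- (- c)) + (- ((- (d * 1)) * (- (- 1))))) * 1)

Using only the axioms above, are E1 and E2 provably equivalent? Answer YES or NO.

(1) (- (- ((- (- 1)) * 1)))  =[neg_neg →]=  ((- (- 1)) * 1)    ⊢ (((- (- d)) * (1 * 1)) + (((- (- 1)) * 1) * (- ((- c) * 1))))
(2) ((- (- 1)) * 1)  =[mul_one →]=  (- (- 1))    ⊢ (((- (- d)) * (1 * 1)) + ((- (- 1)) * (- ((- c) * 1))))
(3) (- (- 1))  =[neg_neg →]=  1    ⊢ (((- (- d)) * (1 * 1)) + (1 * (- ((- c) * 1))))
(4) (- (- d))  =[neg_neg →]=  d    ⊢ ((d * (1 * 1)) + (1 * (- ((- c) * 1))))
(5) (1 * (- ((- c) * 1)))  =[mul_comm →]=  ((- ((- c) * 1)) * 1)    ⊢ ((d * (1 * 1)) + ((- ((- c) * 1)) * 1))
(6) ((- c) * 1)  =[mul_one →]=  (- c)    ⊢ ((d * (1 * 1)) + ((- (- c)) * 1))
(7) ((- (- c)) * 1)  =[mul_one →]=  (- (- c))    ⊢ ((d * (1 * 1)) + (- (- c)))
(8) (1 * 1)  =[mul_one →]=  1    ⊢ ((d * 1) + (- (- c)))
(9) (d * 1)  =[mul_one →]=  d    ⊢ (d + (- (- c)))
(10) (d + (- (- c)))  =[add_comm →]=  ((- (- c)) + d)
(11) d  =[neg_neg ←]=  (- (- d))    ⊢ ((- (- c)) + (- (- d)))
(12) (- d)  =[mul_one ←]=  ((- d) * 1)    ⊢ ((- (- c)) + (- ((- d) * 1)))
(13) d  =[mul_one ←]=  (d * 1)    ⊢ ((- (- c)) + (- ((- (d * 1)) * 1)))
(14) 1  =[neg_neg ←]=  (- (- 1))    ⊢ ((- (- c)) + (- ((- (d * 1)) * (- (- 1)))))
(15) ((- (- c)) + (- ((- (d * 1)) * (- (- 1)))))  =[mul_one ←]=  (((- (- c)) + (- ((- (d * 1)) * (- (- 1))))) * 1)    ⊢ E2

YES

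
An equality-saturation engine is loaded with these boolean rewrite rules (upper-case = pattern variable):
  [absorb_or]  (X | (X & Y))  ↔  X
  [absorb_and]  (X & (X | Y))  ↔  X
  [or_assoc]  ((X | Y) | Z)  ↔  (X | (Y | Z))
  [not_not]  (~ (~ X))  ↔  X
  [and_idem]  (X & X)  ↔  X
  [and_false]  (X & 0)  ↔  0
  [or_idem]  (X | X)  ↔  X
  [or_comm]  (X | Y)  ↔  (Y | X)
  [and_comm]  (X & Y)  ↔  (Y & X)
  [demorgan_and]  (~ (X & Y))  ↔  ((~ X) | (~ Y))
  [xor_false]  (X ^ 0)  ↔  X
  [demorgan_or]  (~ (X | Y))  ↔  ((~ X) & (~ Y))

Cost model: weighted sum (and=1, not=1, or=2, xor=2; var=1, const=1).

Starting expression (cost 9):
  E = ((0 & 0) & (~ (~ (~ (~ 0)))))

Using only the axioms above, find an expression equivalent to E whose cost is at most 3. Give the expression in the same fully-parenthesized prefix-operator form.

(1) (~ (~ 0))  =[not_not →]=  0    ⊢ ((0 & 0) & (~ (~ 0)))
(2) (~ (~ 0))  =[not_not →]=  0    ⊢ ((0 & 0) & 0)
(3) (0 & 0)  =[and_idem →]=  0    ⊢ cost 3, within 3

(0 & 0)   [cost 3]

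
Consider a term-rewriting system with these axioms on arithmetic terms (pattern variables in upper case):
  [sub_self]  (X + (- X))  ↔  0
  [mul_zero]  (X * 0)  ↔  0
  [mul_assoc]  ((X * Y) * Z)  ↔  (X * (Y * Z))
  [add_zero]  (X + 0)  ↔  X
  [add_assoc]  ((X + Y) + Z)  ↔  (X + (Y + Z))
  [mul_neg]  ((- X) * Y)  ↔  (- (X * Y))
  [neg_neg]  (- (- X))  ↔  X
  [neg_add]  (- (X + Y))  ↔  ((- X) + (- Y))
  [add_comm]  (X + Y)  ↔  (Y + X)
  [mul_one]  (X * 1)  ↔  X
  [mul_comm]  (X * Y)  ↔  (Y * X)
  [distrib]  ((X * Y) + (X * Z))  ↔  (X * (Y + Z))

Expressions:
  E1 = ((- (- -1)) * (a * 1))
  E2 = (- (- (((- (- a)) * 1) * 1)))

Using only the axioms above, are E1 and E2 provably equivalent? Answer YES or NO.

Every axiom is a valid identity, so a rewrite proof would force E1 and E2 to agree under every assignment.
At a=1: E1 = -1 but E2 = 1; they differ, so no derivation exists.

NO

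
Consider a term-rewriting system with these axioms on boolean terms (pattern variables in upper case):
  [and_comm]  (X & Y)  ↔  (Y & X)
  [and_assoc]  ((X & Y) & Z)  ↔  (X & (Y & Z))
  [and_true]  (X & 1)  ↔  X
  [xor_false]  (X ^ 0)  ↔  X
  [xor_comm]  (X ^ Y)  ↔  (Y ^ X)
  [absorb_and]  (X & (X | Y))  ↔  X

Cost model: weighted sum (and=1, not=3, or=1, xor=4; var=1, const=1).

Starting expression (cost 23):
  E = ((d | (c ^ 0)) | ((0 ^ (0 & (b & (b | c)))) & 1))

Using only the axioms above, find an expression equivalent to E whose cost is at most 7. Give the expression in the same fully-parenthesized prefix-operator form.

(1) (b & (b | c))  =[absorb_and →]=  b    ⊢ ((d | (c ^ 0)) | ((0 ^ (0 & b)) & 1))
(2) (0 ^ (0 & b))  =[xor_comm →]=  ((0 & b) ^ 0)    ⊢ ((d | (c ^ 0)) | (((0 & b) ^ 0) & 1))
(3) ((0 & b) ^ 0)  =[xor_false →]=  (0 & b)    ⊢ ((d | (c ^ 0)) | ((0 & b) & 1))
(4) (c ^ 0)  =[xor_false →]=  c    ⊢ ((d | c) | ((0 & b) & 1))
(5) ((0 & b) & 1)  =[and_true →]=  (0 & b)    ⊢ cost 7, within 7

((d | c) | (0 & b))   [cost 7]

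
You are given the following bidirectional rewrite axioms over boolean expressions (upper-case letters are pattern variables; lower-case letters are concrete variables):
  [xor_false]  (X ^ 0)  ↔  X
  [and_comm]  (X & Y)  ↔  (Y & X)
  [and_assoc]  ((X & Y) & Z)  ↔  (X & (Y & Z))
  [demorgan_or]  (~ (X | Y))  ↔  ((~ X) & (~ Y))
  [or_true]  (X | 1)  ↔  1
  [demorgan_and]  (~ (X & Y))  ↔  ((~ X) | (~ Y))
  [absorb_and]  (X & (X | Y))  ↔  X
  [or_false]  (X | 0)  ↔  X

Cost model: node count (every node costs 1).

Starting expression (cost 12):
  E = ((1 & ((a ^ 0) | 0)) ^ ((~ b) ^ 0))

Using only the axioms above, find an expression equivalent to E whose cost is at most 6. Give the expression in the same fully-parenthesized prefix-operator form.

(1) (a ^ 0)  =[xor_false →]=  a    ⊢ ((1 & (a | 0)) ^ ((~ b) ^ 0))
(2) (a | 0)  =[or_false →]=  a    ⊢ ((1 & a) ^ ((~ b) ^ 0))
(3) ((~ b) ^ 0)  =[xor_false →]=  (~ b)    ⊢ cost 6, within 6

((1 & a) ^ (~ b))   [cost 6]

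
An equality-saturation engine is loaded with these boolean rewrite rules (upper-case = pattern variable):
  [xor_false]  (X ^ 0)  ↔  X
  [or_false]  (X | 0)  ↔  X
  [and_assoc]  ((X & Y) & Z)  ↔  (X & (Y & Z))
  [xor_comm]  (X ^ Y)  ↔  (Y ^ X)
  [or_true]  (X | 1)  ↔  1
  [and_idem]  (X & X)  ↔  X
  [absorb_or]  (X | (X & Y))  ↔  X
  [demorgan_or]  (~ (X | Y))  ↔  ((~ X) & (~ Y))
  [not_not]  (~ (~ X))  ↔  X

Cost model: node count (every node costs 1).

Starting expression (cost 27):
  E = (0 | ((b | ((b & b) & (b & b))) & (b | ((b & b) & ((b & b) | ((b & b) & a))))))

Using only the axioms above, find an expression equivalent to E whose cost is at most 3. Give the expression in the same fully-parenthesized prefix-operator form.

(1) ((b & b) | ((b & b) & a))  =[absorb_or →]=  (b & b)    ⊢ (0 | ((b | ((b & b) & (b & b))) & (b | ((b & b) & (b & b)))))
(2) ((b | ((b & b) & (b & b))) & (b | ((b & b) & (b & b))))  =[and_idem →]=  (b | ((b & b) & (b & b)))    ⊢ (0 | (b | ((b & b) & (b & b))))
(3) ((b & b) & (b & b))  =[and_idem →]=  (b & b)    ⊢ (0 | (b | (b & b)))
(4) (b | (b & b))  =[absorb_or →]=  b    ⊢ cost 3, within 3

(0 | b)   [cost 3]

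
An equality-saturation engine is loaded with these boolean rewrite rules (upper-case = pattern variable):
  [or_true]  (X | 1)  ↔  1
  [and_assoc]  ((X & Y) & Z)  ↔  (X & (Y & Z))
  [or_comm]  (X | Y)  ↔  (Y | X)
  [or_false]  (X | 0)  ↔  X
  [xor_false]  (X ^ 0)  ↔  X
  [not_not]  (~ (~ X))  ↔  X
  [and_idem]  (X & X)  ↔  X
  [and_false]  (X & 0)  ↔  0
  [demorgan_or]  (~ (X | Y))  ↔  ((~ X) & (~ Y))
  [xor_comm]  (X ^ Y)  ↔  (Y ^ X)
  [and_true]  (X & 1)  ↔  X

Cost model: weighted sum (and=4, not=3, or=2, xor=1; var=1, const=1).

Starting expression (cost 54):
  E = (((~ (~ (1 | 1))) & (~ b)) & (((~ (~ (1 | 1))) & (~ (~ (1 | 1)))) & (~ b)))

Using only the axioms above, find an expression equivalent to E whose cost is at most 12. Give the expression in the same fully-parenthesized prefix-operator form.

step 1: and_idem (→) rewrites ((~ (~ (1 | 1))) & (~ (~ (1 | 1)))) into (~ (~ (1 | 1))), now (((~ (~ (1 | 1))) & (~ b)) & ((~ (~ (1 | 1))) & (~ b)))
step 2: and_idem (→) rewrites (((~ (~ (1 | 1))) & (~ b)) & ((~ (~ (1 | 1))) & (~ b))) into ((~ (~ (1 | 1))) & (~ b))
step 3: not_not (→) rewrites (~ (~ (1 | 1))) into (1 | 1), reaching cost 12 (bound 12)

((1 | 1) & (~ b))   [cost 12]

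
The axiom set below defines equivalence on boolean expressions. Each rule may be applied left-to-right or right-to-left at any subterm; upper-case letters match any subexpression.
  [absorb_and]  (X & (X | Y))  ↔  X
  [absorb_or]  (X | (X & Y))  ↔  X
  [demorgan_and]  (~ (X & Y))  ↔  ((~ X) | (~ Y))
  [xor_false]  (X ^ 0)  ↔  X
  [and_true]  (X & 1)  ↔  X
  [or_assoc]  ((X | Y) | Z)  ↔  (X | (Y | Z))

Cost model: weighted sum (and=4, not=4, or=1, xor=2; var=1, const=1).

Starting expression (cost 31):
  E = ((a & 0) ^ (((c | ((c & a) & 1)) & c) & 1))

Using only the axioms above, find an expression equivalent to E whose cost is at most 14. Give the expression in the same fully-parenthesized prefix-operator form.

(1) ((c & a) & 1)  =[and_true →]=  (c & a)    ⊢ ((a & 0) ^ (((c | (c & a)) & c) & 1))
(2) (c | (c & a))  =[absorb_or →]=  c    ⊢ ((a & 0) ^ ((c & c) & 1))
(3) ((c & c) & 1)  =[and_true →]=  (c & c)    ⊢ cost 14, within 14

((a & 0) ^ (c & c))   [cost 14]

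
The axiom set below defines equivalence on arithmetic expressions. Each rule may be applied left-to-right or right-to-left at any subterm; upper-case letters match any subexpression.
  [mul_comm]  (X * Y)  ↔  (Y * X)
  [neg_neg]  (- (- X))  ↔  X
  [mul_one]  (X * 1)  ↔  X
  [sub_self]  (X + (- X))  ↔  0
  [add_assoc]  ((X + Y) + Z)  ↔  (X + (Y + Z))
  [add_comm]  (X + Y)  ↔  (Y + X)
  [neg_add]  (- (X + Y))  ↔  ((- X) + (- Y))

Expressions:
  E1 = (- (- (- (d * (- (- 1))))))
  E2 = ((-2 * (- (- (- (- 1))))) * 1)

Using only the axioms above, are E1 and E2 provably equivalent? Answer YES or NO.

NO

The axioms are sound identities: if E1 ↔* E2 then E1 and E2 evaluate identically under any assignment.
Under d=0: E1 evaluates to 0, E2 to -2. Distinct ⇒ no rewrite sequence connects them.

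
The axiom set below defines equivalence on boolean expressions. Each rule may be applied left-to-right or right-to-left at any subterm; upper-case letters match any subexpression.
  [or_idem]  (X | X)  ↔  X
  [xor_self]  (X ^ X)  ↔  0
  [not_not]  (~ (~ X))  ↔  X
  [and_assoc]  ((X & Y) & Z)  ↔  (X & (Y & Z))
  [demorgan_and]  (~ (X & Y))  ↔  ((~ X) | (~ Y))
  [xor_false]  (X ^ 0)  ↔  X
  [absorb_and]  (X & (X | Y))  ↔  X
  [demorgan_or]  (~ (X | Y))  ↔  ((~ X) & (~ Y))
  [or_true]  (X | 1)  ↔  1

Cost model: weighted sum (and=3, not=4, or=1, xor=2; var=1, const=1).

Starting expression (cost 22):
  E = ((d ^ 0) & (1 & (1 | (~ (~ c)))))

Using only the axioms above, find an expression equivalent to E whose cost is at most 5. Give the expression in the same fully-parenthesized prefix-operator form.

(d & 1)   [cost 5]

1. [not_not →] (~ (~ c))  →  c;  E = ((d ^ 0) & (1 & (1 | c)))
2. [xor_false →] (d ^ 0)  →  d;  E = (d & (1 & (1 | c)))
3. [absorb_and →] (1 & (1 | c))  →  1;  cost 5 ≤ 5, done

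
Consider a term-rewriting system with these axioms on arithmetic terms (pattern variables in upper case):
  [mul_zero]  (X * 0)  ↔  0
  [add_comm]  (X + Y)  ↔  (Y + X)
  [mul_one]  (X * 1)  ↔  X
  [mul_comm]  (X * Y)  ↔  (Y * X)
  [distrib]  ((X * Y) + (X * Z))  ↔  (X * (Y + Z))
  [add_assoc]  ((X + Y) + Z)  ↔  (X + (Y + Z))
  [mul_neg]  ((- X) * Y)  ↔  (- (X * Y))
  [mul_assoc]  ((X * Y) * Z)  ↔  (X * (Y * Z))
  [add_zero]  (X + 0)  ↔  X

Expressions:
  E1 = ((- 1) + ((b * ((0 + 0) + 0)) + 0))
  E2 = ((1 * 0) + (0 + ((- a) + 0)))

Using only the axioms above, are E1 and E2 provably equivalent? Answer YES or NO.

NO

All listed rules preserve value, hence provable equivalence implies equal values everywhere; look for a separating assignment.
a=0, b=0 gives E1 ↦ -1, E2 ↦ 0; values differ ⇒ not provably equivalent.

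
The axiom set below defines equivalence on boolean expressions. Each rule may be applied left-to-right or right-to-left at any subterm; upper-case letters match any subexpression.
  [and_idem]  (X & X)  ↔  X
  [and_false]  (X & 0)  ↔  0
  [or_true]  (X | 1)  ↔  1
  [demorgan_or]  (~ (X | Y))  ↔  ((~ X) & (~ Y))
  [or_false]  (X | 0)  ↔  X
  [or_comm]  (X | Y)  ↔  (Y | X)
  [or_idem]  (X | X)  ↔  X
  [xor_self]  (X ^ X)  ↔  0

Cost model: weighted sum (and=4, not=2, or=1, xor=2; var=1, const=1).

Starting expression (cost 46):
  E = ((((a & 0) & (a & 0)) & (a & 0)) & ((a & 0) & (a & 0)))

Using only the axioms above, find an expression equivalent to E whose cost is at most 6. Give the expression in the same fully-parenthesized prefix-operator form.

(1) ((a & 0) & (a & 0))  =[and_idem →]=  (a & 0)    ⊢ (((a & 0) & (a & 0)) & ((a & 0) & (a & 0)))
(2) (((a & 0) & (a & 0)) & ((a & 0) & (a & 0)))  =[and_idem →]=  ((a & 0) & (a & 0))
(3) ((a & 0) & (a & 0))  =[and_idem →]=  (a & 0)    ⊢ cost 6, within 6

(a & 0)   [cost 6]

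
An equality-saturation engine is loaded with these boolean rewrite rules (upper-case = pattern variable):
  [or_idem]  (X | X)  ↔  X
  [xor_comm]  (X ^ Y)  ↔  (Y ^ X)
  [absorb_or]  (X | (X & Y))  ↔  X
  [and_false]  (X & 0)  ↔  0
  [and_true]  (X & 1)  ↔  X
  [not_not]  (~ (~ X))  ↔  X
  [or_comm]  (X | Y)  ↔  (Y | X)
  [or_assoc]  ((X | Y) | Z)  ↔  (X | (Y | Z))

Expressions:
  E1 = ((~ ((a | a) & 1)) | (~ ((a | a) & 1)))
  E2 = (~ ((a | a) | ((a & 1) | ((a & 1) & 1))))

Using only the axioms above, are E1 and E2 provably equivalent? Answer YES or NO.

YES

step 1: or_idem (→) rewrites ((~ ((a | a) & 1)) | (~ ((a | a) & 1))) into (~ ((a | a) & 1))
step 2: and_true (→) rewrites ((a | a) & 1) into (a | a), now (~ (a | a))
step 3: or_idem (→) rewrites (a | a) into a, now (~ a)
step 4: absorb_or (←) rewrites a into (a | (a & 1)), now (~ (a | (a & 1)))
step 5: or_idem (←) rewrites (a & 1) into ((a & 1) | (a & 1)), now (~ (a | ((a & 1) | (a & 1))))
step 6: or_idem (←) rewrites a into (a | a), now (~ ((a | a) | ((a & 1) | (a & 1))))
step 7: and_true (←) rewrites (a & 1) into ((a & 1) & 1), which is E2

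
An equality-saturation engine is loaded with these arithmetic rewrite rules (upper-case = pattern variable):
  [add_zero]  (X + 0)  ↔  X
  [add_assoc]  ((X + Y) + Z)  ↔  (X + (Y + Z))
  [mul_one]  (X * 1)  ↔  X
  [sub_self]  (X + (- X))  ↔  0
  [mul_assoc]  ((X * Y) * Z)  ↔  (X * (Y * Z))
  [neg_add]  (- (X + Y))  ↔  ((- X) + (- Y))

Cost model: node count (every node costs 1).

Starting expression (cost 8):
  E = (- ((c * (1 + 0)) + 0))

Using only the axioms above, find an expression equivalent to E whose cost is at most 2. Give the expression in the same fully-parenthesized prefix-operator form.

(- c)   [cost 2]

1. [add_zero →] (1 + 0)  →  1;  E = (- ((c * 1) + 0))
2. [mul_one →] (c * 1)  →  c;  E = (- (c + 0))
3. [add_zero →] (c + 0)  →  c;  cost 2 ≤ 2, done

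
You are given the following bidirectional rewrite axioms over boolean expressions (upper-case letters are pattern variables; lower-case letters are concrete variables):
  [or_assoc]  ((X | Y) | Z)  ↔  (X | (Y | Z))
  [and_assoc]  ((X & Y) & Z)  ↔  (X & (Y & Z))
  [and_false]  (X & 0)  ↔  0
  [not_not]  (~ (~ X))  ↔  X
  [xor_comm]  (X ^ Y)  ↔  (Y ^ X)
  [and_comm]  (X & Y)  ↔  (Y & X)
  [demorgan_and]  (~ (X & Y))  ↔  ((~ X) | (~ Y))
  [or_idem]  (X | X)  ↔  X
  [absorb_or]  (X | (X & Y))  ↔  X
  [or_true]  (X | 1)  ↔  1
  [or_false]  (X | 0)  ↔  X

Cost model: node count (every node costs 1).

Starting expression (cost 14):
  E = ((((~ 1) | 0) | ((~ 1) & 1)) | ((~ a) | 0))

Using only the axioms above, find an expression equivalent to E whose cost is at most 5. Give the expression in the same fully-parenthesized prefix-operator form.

(1) ((~ 1) | 0)  =[or_false →]=  (~ 1)    ⊢ (((~ 1) | ((~ 1) & 1)) | ((~ a) | 0))
(2) ((~ a) | 0)  =[or_false →]=  (~ a)    ⊢ (((~ 1) | ((~ 1) & 1)) | (~ a))
(3) ((~ 1) | ((~ 1) & 1))  =[absorb_or →]=  (~ 1)    ⊢ cost 5, within 5

((~ 1) | (~ a))   [cost 5]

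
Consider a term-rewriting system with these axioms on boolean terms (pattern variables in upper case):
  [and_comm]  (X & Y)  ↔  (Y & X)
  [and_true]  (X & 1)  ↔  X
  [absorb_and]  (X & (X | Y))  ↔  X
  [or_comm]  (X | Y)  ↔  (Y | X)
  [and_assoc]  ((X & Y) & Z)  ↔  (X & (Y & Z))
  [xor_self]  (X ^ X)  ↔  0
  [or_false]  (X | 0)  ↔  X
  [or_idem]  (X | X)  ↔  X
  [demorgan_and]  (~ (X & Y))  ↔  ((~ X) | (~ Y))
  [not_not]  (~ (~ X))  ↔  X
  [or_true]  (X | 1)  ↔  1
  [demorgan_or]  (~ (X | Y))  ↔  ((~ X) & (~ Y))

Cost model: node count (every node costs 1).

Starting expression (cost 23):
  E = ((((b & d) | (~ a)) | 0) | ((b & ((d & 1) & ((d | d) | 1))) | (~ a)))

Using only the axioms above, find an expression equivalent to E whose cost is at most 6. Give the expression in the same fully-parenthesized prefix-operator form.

step 1: or_idem (→) rewrites (d | d) into d, now ((((b & d) | (~ a)) | 0) | ((b & ((d & 1) & (d | 1))) | (~ a)))
step 2: and_true (→) rewrites (d & 1) into d, now ((((b & d) | (~ a)) | 0) | ((b & (d & (d | 1))) | (~ a)))
step 3: or_false (→) rewrites (((b & d) | (~ a)) | 0) into ((b & d) | (~ a)), now (((b & d) | (~ a)) | ((b & (d & (d | 1))) | (~ a)))
step 4: absorb_and (→) rewrites (d & (d | 1)) into d, now (((b & d) | (~ a)) | ((b & d) | (~ a)))
step 5: or_idem (→) rewrites (((b & d) | (~ a)) | ((b & d) | (~ a))) into ((b & d) | (~ a)), reaching cost 6 (bound 6)

((b & d) | (~ a))   [cost 6]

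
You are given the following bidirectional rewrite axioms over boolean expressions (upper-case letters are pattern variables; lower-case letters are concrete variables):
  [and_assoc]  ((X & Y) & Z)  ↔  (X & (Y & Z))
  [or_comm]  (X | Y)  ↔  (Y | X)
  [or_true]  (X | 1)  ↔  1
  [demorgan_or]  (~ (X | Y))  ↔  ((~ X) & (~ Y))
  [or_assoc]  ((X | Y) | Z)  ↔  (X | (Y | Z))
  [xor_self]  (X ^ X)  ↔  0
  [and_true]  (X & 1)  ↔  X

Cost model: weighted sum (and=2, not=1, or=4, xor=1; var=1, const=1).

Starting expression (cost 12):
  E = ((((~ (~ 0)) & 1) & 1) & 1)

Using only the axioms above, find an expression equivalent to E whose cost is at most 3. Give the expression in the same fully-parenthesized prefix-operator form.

step 1: and_true (→) rewrites ((~ (~ 0)) & 1) into (~ (~ 0)), now (((~ (~ 0)) & 1) & 1)
step 2: and_true (→) rewrites ((~ (~ 0)) & 1) into (~ (~ 0)), now ((~ (~ 0)) & 1)
step 3: and_true (→) rewrites ((~ (~ 0)) & 1) into (~ (~ 0)), reaching cost 3 (bound 3)

(~ (~ 0))   [cost 3]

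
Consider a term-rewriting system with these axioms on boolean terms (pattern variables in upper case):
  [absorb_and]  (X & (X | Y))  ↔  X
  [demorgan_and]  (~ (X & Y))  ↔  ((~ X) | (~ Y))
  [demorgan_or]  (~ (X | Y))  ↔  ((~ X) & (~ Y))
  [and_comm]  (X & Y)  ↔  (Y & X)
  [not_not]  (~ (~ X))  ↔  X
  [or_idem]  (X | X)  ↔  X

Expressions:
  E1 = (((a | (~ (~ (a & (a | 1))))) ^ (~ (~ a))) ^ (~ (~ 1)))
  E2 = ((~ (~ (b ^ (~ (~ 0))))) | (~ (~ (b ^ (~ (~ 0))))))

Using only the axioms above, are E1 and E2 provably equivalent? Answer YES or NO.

Every axiom is a valid identity, so a rewrite proof would force E1 and E2 to agree under every assignment.
At a=0, b=0: E1 = 1 but E2 = 0; they differ, so no derivation exists.

NO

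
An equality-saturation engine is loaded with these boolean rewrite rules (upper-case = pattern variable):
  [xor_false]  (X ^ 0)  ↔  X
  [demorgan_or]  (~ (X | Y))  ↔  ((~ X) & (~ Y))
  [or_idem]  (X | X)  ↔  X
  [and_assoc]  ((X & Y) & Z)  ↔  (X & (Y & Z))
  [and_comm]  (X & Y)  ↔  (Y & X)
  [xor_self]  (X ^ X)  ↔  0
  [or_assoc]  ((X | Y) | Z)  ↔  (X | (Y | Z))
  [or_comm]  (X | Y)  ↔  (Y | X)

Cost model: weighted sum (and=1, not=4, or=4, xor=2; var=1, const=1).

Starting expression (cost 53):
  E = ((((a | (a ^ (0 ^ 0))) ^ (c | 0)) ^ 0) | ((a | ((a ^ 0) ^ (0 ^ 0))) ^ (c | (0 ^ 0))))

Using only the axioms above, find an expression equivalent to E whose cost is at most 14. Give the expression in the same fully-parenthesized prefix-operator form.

(1) (((a | (a ^ (0 ^ 0))) ^ (c | 0)) ^ 0)  =[xor_false →]=  ((a | (a ^ (0 ^ 0))) ^ (c | 0))    ⊢ (((a | (a ^ (0 ^ 0))) ^ (c | 0)) | ((a | ((a ^ 0) ^ (0 ^ 0))) ^ (c | (0 ^ 0))))
(2) (a ^ 0)  =[xor_false →]=  a    ⊢ (((a | (a ^ (0 ^ 0))) ^ (c | 0)) | ((a | (a ^ (0 ^ 0))) ^ (c | (0 ^ 0))))
(3) (0 ^ 0)  =[xor_false →]=  0    ⊢ (((a | (a ^ (0 ^ 0))) ^ (c | 0)) | ((a | (a ^ (0 ^ 0))) ^ (c | 0)))
(4) (((a | (a ^ (0 ^ 0))) ^ (c | 0)) | ((a | (a ^ (0 ^ 0))) ^ (c | 0)))  =[or_idem →]=  ((a | (a ^ (0 ^ 0))) ^ (c | 0))
(5) (0 ^ 0)  =[xor_self →]=  0    ⊢ ((a | (a ^ 0)) ^ (c | 0))
(6) (a ^ 0)  =[xor_false →]=  a    ⊢ cost 14, within 14

((a | a) ^ (c | 0))   [cost 14]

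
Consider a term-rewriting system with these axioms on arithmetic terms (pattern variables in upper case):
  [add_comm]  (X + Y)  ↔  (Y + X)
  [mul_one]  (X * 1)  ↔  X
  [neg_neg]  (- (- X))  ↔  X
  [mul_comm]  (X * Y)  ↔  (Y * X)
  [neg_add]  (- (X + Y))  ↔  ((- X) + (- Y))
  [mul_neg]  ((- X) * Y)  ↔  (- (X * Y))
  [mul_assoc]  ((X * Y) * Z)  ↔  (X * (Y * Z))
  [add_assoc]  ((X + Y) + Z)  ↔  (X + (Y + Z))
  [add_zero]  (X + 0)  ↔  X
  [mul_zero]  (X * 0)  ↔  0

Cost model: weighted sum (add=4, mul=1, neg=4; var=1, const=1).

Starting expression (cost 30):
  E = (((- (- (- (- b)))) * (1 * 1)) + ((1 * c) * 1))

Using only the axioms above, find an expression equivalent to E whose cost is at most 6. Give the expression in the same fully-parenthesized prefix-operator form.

(c + b)   [cost 6]

1. [neg_neg →] (- (- (- (- b))))  →  (- (- b));  E = (((- (- b)) * (1 * 1)) + ((1 * c) * 1))
2. [mul_one →] (1 * 1)  →  1;  E = (((- (- b)) * 1) + ((1 * c) * 1))
3. [neg_neg →] (- (- b))  →  b;  E = ((b * 1) + ((1 * c) * 1))
4. [mul_comm →] (1 * c)  →  (c * 1);  E = ((b * 1) + ((c * 1) * 1))
5. [add_comm →] ((b * 1) + ((c * 1) * 1))  →  (((c * 1) * 1) + (b * 1))
6. [mul_one →] (b * 1)  →  b;  E = (((c * 1) * 1) + b)
7. [mul_one →] (c * 1)  →  c;  E = ((c * 1) + b)
8. [mul_one →] (c * 1)  →  c;  cost 6 ≤ 6, done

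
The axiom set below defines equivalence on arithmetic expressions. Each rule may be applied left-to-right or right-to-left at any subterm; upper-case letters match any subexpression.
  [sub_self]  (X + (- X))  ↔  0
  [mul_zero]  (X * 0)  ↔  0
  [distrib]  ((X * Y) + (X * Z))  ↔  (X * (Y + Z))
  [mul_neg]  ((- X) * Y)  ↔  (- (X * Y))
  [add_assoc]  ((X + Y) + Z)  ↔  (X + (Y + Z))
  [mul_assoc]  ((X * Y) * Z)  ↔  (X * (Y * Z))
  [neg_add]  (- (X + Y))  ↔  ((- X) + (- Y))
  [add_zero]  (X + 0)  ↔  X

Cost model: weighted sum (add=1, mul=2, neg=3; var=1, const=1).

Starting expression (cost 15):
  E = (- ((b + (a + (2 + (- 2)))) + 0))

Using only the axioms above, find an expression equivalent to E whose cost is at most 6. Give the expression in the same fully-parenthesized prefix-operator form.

(1) ((b + (a + (2 + (- 2)))) + 0)  =[add_zero →]=  (b + (a + (2 + (- 2))))    ⊢ (- (b + (a + (2 + (- 2)))))
(2) (2 + (- 2))  =[sub_self →]=  0    ⊢ (- (b + (a + 0)))
(3) (a + 0)  =[add_zero →]=  a    ⊢ cost 6, within 6

(- (b + a))   [cost 6]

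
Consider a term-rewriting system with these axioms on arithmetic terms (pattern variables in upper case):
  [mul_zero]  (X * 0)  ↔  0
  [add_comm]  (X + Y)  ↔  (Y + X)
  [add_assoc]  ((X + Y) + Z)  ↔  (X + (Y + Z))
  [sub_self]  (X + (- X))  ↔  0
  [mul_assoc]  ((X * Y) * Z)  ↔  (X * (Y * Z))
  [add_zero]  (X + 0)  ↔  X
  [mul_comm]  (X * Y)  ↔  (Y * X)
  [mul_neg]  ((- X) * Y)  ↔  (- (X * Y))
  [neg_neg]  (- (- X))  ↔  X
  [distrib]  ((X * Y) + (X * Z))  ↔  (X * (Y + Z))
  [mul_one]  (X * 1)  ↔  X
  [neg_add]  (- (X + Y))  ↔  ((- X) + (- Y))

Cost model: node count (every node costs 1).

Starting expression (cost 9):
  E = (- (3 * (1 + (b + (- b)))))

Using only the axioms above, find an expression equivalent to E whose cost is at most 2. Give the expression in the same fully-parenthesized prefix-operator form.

(1) (b + (- b))  =[sub_self →]=  0    ⊢ (- (3 * (1 + 0)))
(2) (1 + 0)  =[add_zero →]=  1    ⊢ (- (3 * 1))
(3) (3 * 1)  =[mul_one →]=  3    ⊢ cost 2, within 2

(- 3)   [cost 2]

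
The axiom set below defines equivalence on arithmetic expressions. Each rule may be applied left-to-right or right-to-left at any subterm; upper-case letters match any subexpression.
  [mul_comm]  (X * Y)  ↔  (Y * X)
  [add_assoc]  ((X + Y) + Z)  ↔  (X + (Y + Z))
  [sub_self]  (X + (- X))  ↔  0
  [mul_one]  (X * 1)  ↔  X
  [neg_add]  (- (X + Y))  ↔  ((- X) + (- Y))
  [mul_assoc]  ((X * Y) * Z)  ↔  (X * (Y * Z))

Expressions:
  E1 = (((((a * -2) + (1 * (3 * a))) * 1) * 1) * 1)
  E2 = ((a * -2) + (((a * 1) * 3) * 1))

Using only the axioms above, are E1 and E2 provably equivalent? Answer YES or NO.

YES

step 1: mul_one (→) rewrites (((((a * -2) + (1 * (3 * a))) * 1) * 1) * 1) into ((((a * -2) + (1 * (3 * a))) * 1) * 1)
step 2: mul_assoc (→) rewrites ((((a * -2) + (1 * (3 * a))) * 1) * 1) into (((a * -2) + (1 * (3 * a))) * (1 * 1))
step 3: mul_one (→) rewrites (1 * 1) into 1, now (((a * -2) + (1 * (3 * a))) * 1)
step 4: mul_comm (→) rewrites (1 * (3 * a)) into ((3 * a) * 1), now (((a * -2) + ((3 * a) * 1)) * 1)
step 5: mul_one (→) rewrites (((a * -2) + ((3 * a) * 1)) * 1) into ((a * -2) + ((3 * a) * 1))
step 6: mul_one (→) rewrites ((3 * a) * 1) into (3 * a), now ((a * -2) + (3 * a))
step 7: mul_comm (→) rewrites (3 * a) into (a * 3), now ((a * -2) + (a * 3))
step 8: mul_one (←) rewrites (a * 3) into ((a * 3) * 1), now ((a * -2) + ((a * 3) * 1))
step 9: mul_one (←) rewrites a into (a * 1), which is E2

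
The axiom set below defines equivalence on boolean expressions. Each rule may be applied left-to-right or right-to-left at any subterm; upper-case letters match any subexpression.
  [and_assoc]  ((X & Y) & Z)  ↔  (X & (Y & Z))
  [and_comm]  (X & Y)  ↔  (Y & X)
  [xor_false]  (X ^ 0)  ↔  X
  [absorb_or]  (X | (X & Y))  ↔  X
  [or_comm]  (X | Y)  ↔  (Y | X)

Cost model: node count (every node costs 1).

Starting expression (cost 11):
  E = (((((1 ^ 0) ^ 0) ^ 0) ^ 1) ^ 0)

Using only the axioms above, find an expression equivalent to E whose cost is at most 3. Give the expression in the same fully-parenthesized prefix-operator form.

1. [xor_false →] (((1 ^ 0) ^ 0) ^ 0)  →  ((1 ^ 0) ^ 0);  E = ((((1 ^ 0) ^ 0) ^ 1) ^ 0)
2. [xor_false →] ((1 ^ 0) ^ 0)  →  (1 ^ 0);  E = (((1 ^ 0) ^ 1) ^ 0)
3. [xor_false →] (((1 ^ 0) ^ 1) ^ 0)  →  ((1 ^ 0) ^ 1)
4. [xor_false →] (1 ^ 0)  →  1;  cost 3 ≤ 3, done

(1 ^ 1)   [cost 3]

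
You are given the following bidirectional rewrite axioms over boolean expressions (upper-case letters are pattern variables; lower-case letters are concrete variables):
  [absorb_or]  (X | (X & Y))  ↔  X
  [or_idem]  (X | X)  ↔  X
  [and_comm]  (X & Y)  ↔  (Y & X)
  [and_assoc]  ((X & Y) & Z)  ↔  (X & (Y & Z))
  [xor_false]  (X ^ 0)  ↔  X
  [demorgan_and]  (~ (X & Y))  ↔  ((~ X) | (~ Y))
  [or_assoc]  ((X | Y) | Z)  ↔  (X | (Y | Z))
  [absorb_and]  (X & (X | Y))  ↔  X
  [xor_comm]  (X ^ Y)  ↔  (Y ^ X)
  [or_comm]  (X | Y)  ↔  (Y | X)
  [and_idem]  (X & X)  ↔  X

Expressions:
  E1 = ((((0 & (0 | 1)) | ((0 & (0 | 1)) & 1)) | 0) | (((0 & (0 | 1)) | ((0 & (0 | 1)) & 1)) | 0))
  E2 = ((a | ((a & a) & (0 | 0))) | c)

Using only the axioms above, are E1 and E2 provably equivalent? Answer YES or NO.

The axioms are sound identities: if E1 ↔* E2 then E1 and E2 evaluate identically under any assignment.
Under a=0, c=1: E1 evaluates to 0, E2 to 1. Distinct ⇒ no rewrite sequence connects them.

NO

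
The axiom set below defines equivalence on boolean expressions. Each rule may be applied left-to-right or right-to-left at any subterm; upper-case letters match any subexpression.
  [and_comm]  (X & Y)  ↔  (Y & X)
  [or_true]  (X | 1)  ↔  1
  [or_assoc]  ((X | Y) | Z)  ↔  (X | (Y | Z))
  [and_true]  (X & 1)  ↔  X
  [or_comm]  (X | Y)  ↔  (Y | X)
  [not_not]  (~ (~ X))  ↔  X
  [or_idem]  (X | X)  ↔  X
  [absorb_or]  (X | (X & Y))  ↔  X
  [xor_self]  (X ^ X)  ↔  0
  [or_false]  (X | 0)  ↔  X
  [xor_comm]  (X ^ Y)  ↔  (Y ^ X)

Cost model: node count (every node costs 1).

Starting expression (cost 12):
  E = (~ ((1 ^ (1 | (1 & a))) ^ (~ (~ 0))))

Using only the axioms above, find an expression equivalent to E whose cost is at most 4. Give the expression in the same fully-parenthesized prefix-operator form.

(~ (0 ^ 0))   [cost 4]

1. [not_not →] (~ (~ 0))  →  0;  E = (~ ((1 ^ (1 | (1 & a))) ^ 0))
2. [absorb_or →] (1 | (1 & a))  →  1;  E = (~ ((1 ^ 1) ^ 0))
3. [xor_self →] (1 ^ 1)  →  0;  cost 4 ≤ 4, done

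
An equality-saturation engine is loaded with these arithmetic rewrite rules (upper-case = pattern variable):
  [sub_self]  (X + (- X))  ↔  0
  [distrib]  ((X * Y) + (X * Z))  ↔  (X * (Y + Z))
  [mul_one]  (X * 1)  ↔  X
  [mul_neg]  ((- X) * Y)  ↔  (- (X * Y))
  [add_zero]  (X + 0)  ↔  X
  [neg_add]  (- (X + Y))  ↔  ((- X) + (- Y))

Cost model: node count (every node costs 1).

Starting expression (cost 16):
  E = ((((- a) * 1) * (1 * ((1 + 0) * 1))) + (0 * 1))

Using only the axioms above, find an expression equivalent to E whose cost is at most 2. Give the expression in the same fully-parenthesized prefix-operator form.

1. [mul_one →] ((1 + 0) * 1)  →  (1 + 0);  E = ((((- a) * 1) * (1 * (1 + 0))) + (0 * 1))
2. [mul_one →] ((- a) * 1)  →  (- a);  E = (((- a) * (1 * (1 + 0))) + (0 * 1))
3. [add_zero →] (1 + 0)  →  1;  E = (((- a) * (1 * 1)) + (0 * 1))
4. [mul_one →] (1 * 1)  →  1;  E = (((- a) * 1) + (0 * 1))
5. [mul_one →] (0 * 1)  →  0;  E = (((- a) * 1) + 0)
6. [mul_one →] ((- a) * 1)  →  (- a);  E = ((- a) + 0)
7. [add_zero →] ((- a) + 0)  →  (- a);  cost 2 ≤ 2, done

(- a)   [cost 2]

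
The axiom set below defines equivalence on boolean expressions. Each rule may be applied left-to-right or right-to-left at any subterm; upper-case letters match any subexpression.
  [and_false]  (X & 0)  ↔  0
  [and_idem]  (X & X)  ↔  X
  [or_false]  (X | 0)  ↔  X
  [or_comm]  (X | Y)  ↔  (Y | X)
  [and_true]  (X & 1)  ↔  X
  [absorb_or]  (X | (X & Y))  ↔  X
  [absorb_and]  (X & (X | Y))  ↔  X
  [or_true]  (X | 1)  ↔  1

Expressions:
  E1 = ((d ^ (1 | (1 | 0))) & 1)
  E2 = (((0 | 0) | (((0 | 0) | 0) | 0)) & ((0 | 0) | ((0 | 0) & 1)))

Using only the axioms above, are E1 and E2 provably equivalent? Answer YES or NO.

NO

All listed rules preserve value, hence provable equivalence implies equal values everywhere; look for a separating assignment.
d=0 gives E1 ↦ 1, E2 ↦ 0; values differ ⇒ not provably equivalent.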